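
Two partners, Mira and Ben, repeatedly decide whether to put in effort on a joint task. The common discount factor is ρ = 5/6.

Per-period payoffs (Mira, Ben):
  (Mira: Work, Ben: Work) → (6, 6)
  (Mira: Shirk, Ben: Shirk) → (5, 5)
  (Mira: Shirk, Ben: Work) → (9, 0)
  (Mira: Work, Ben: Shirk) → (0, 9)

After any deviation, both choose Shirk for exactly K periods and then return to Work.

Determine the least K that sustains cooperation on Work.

Need Σ_{k=1}^{K} ρ^k ≥ (9−6)/(6−5) = 3.0000 at ρ = 5/6.
At K = 5 the sum is 2.9906 < 3.0000; at K = 6 it is 3.3255 ≥ 3.0000.
So the minimum punishment length is K = 6.

6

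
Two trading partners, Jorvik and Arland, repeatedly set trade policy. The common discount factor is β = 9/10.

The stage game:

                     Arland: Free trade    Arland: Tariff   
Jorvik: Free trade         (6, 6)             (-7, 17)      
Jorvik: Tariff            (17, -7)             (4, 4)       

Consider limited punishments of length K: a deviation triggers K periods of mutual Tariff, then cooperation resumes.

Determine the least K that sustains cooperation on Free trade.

No profitable deviation requires (6−4)(β+…+β^K) ≥ 17−6, i.e. β+…+β^K ≥ 11/2 ≈ 5.5000.
With β = 9/10, the partial sums are K=1: 0.9000, K=2: 1.7100, …, K=7: 4.6953, K=8: 5.1258, K=9: 5.5132.
K = 9 is the first length at which the sum reaches 5.5000.

9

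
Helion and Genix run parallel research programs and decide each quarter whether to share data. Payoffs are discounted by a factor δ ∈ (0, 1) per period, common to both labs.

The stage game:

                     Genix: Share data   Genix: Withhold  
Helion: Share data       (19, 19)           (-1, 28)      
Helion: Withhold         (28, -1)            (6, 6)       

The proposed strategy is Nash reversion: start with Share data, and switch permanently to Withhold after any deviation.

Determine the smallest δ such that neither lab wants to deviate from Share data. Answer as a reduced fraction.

9/22

Under grim trigger the critical discount factor is (T−C)/(T−P) with T = 28, C = 19, P = 6.
δ* = (28−19)/(28−6) = 9/22.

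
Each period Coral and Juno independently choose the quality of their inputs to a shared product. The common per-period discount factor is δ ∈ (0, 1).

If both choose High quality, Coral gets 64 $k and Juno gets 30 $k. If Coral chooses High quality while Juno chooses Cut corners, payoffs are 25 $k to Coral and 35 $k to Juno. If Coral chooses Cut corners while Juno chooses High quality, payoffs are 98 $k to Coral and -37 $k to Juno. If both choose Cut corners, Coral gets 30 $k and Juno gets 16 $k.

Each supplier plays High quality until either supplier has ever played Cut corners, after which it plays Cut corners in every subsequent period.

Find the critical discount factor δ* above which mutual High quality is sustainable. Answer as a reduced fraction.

1/2

Coral's threshold: (98−64)/(98−30) = 1/2.
Juno's threshold: (35−30)/(35−16) = 5/19.
1/2 > 5/19, so Coral binds and δ* = 1/2.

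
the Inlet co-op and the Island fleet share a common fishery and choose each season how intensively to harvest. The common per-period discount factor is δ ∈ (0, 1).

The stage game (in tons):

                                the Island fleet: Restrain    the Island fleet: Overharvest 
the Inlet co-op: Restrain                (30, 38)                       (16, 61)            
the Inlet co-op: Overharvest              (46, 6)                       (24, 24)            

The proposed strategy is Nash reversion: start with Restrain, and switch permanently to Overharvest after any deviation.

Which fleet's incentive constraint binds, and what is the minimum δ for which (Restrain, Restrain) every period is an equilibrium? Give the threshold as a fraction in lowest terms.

the Inlet co-op; δ ≥ 8/11

the Inlet co-op's threshold: (46−30)/(46−24) = 8/11.
the Island fleet's threshold: (61−38)/(61−24) = 23/37.
8/11 > 23/37, so the Inlet co-op binds and δ* = 8/11.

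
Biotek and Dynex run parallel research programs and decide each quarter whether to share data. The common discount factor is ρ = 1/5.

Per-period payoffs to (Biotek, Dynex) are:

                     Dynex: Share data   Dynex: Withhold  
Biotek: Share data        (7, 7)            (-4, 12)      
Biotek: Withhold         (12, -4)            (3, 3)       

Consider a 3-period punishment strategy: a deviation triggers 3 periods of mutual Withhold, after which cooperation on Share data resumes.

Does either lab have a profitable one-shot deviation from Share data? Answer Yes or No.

Comparing payoff streams over the 4 periods until play realigns: cooperate → 7(1+ρ+…+ρ^3); deviate → 12 + 3(ρ+…+ρ^3).
Cooperation is sustained iff (7−3)(ρ+…+ρ^3) ≥ 12−7.
ρ+…+ρ^3 = 1/5·(1−(1/5)^3)/(1−1/5) = 0.2480, and (12−7)/(7−3) = 1.2500.
0.2480 < 1.2500, so cooperation is not sustainable.

Yes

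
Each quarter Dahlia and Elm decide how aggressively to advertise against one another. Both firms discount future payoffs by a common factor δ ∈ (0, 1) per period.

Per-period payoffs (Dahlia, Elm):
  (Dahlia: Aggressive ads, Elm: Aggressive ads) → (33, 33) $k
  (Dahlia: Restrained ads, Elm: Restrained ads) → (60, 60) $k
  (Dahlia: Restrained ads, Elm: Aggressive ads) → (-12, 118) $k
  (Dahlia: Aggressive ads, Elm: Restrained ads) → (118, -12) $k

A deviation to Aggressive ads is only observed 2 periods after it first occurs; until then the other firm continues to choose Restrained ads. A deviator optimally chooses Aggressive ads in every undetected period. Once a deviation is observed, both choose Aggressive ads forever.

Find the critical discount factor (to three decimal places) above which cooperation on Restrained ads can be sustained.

0.826

A deviator earns 118 for 2 periods, then 33 forever; cooperating earns 60 forever. Multiplying the IC by (1−δ):
60 ≥ 118(1−δ^2) + 33δ^2, so 85·δ^2 ≥ 58 and δ^2 ≥ 58/85.
δ ≥ (58/85)^(1/2) ≈ 0.826.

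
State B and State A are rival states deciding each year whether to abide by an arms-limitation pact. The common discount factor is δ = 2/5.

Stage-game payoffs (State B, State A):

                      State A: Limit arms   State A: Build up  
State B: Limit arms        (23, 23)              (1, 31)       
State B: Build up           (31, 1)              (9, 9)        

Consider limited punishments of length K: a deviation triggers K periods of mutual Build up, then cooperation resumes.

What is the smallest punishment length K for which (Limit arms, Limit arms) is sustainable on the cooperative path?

Need Σ_{k=1}^{K} δ^k ≥ (31−23)/(23−9) = 0.5714 at δ = 2/5.
At K = 2 the sum is 0.5600 < 0.5714; at K = 3 it is 0.6240 ≥ 0.5714.
So the minimum punishment length is K = 3.

3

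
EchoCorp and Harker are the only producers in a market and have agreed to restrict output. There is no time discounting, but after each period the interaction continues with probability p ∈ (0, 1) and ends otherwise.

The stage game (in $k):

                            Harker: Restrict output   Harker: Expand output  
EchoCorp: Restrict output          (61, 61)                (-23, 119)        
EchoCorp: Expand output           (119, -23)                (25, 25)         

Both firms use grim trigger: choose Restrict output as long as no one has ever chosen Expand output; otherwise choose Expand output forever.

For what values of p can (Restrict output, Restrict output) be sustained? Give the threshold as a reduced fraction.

29/47

Expected cooperation value is 61 + p·61 + p²·61 + … = 61/(1−p); deviation gives 119 + p·25/(1−p).
61 ≥ 119(1−p) + 25p ⇒ 94p ≥ 58 ⇒ p ≥ 58/94 = 29/47.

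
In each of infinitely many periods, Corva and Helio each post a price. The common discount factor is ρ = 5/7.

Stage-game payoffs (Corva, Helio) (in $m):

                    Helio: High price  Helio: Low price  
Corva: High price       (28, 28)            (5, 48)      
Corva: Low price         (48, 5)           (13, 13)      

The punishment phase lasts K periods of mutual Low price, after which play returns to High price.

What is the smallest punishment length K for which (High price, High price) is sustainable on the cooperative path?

IC: ρ(1−ρ^K)/(1−ρ) ≥ (48−28)/(28−13) = 4/3.
With ρ = 5/7: need 1 − ρ^K ≥ 4/3·(1−5/7)/(5/7), i.e. ρ^K ≤ 0.4667.
Since (5/7)^2 = 0.5102 and (5/7)^3 = 0.3644, the smallest such K is 3.

3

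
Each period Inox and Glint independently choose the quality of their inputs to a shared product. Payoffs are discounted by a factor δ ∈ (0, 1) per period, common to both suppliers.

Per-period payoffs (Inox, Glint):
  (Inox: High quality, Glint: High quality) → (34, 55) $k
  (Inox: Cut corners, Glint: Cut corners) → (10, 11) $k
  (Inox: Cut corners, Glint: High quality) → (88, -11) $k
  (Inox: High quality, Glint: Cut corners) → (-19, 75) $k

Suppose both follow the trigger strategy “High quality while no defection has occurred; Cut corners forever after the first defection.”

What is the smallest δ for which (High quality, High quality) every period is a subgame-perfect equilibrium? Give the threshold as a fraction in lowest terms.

Inox: cooperation gives 34 each period; deviation gives 88 once then 10 forever.
  34/(1−δ) ≥ 88 + 10δ/(1−δ) ⇒ δ ≥ 54/78 = 9/13.
Glint: cooperation gives 55 each period; deviation gives 75 once then 11 forever.
  δ ≥ 20/64 = 5/16.
Both must hold, so the binding constraint is Inox's: δ ≥ 9/13.

9/13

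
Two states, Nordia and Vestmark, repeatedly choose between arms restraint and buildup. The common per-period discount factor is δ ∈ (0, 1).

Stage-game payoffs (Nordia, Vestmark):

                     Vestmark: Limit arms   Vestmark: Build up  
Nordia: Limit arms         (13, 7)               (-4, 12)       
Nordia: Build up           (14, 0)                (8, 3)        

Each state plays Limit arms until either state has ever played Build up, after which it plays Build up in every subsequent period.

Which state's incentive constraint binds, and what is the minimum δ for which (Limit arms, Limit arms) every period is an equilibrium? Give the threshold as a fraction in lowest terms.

Nordia: cooperation gives 13 each period; deviation gives 14 once then 8 forever.
  13/(1−δ) ≥ 14 + 8δ/(1−δ) ⇒ δ ≥ 1/6.
Vestmark: cooperation gives 7 each period; deviation gives 12 once then 3 forever.
  δ ≥ 5/9.
Both must hold, so the binding constraint is Vestmark's: δ ≥ 5/9.

Vestmark; δ ≥ 5/9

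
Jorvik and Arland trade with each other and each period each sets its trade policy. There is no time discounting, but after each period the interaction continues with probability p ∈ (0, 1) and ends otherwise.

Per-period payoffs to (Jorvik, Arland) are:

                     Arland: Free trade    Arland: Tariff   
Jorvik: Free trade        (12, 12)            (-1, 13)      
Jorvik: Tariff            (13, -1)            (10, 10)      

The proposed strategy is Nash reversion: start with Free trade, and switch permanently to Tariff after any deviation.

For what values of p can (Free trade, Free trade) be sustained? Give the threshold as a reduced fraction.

With no time discounting, the continuation probability p plays the role of the discount factor.
Grim-trigger IC: 12/(1−p) ≥ 13 + 10p/(1−p) ⇒ p ≥ (13−12)/(13−10) = 1/3.

1/3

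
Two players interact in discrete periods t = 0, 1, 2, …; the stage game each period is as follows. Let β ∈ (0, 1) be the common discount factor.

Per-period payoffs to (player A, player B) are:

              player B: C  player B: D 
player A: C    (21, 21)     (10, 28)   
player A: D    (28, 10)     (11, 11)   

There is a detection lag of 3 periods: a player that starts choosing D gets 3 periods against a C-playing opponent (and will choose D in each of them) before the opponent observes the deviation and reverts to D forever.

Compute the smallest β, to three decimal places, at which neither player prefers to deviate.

0.744

A deviator earns 28 for 3 periods, then 11 forever; cooperating earns 21 forever. Multiplying the IC by (1−β):
21 ≥ 28(1−β^3) + 11β^3, so 17·β^3 ≥ 7 and β^3 ≥ 7/17.
β ≥ (7/17)^(1/3) ≈ 0.744.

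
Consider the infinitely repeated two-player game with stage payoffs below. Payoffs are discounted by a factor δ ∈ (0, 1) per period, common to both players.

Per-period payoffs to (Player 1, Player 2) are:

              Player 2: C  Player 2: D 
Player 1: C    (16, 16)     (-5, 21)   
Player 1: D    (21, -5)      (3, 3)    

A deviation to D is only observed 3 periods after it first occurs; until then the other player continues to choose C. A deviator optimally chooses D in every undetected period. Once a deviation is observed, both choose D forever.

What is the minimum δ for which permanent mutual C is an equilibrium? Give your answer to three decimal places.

The best deviation is to choose D for all 3 undetected periods, earning 21 each, then 3 forever once detected.
Deviation value: 21(1−δ^3)/(1−δ) + 3δ^3/(1−δ); cooperation value: 16/(1−δ).
IC: 16 ≥ 21(1−δ^3) + 3δ^3 = 21 − 18δ^3.
So δ^3 ≥ 5/18, giving δ ≥ (5/18)^(1/3) ≈ 0.652.

0.652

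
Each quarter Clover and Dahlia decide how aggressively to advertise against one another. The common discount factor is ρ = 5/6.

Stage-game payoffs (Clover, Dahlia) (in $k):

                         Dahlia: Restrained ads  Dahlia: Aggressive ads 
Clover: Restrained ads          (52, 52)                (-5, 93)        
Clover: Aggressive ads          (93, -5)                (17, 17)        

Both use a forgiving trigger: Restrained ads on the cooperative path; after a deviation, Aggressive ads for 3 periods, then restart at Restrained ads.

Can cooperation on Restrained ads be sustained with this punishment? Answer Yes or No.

IC: ρ+…+ρ^3 ≥ (93−52)/(52−17) = 41/35.
At ρ = 5/6: partial sum = 2.1065 ≥ 1.1714. Cooperation sustainable.

Yes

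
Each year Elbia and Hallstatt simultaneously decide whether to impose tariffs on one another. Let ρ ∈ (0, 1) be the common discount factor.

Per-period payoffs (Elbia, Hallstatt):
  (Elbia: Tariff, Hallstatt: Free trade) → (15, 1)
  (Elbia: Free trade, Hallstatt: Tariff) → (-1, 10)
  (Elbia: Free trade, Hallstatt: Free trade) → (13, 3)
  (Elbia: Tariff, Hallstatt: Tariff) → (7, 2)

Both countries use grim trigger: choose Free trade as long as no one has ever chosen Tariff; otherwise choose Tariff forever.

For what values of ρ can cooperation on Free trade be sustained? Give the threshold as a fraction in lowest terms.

Elbia: cooperation gives 13 each period; deviation gives 15 once then 7 forever.
  13/(1−ρ) ≥ 15 + 7ρ/(1−ρ) ⇒ ρ ≥ 2/8 = 1/4.
Hallstatt: cooperation gives 3 each period; deviation gives 10 once then 2 forever.
  ρ ≥ 7/8.
Both must hold, so the binding constraint is Hallstatt's: ρ ≥ 7/8.

7/8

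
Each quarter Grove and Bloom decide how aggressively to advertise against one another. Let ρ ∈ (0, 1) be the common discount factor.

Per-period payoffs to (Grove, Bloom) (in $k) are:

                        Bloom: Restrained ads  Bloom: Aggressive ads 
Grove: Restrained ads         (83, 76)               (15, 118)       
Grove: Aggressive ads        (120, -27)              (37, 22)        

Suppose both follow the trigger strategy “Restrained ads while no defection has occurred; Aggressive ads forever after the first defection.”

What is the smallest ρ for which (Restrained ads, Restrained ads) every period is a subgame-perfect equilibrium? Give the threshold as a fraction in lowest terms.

37/83

For Grove: deviation gain 120−83 = 37, per-period punishment loss 83−37 = 46. IC gives ρ ≥ 37/83.
For Bloom: gain 42, loss 54 per period, so ρ ≥ 42/96 = 7/16.
The tighter constraint is Grove's, so cooperation needs ρ ≥ 37/83.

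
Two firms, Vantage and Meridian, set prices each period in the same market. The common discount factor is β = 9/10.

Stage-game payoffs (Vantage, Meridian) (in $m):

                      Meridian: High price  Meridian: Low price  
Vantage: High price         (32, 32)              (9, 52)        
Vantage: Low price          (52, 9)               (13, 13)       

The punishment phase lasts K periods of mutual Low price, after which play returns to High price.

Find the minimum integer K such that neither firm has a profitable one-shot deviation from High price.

2

No profitable deviation requires (32−13)(β+…+β^K) ≥ 52−32, i.e. β+…+β^K ≥ 20/19 ≈ 1.0526.
With β = 9/10, the partial sums are K=1: 0.9000, K=2: 1.7100.
K = 2 is the first length at which the sum reaches 1.0526.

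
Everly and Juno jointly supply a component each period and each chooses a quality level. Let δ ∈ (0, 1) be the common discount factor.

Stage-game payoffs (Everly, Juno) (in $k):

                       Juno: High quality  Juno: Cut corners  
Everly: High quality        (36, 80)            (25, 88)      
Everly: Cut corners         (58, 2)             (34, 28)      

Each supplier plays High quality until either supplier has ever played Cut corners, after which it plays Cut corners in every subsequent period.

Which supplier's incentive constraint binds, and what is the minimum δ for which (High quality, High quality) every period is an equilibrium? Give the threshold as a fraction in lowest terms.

Everly; δ ≥ 11/12

For Everly: deviation gain 58−36 = 22, per-period punishment loss 36−34 = 2. IC gives δ ≥ 22/24 = 11/12.
For Juno: gain 8, loss 52 per period, so δ ≥ 8/60 = 2/15.
The tighter constraint is Everly's, so cooperation needs δ ≥ 11/12.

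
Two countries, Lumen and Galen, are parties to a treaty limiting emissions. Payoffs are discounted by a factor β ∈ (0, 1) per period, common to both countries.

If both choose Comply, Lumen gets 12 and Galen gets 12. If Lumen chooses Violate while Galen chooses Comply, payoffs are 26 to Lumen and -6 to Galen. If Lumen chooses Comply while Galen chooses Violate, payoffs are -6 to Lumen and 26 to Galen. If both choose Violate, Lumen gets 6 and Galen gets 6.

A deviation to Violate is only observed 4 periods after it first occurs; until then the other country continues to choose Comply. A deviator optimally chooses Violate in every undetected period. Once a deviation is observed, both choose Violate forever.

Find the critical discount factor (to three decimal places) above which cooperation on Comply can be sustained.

The best deviation is to choose Violate for all 4 undetected periods, earning 26 each, then 6 forever once detected.
Deviation value: 26(1−β^4)/(1−β) + 6β^4/(1−β); cooperation value: 12/(1−β).
IC: 12 ≥ 26(1−β^4) + 6β^4 = 26 − 20β^4.
So β^4 ≥ 14/20 = 7/10, giving β ≥ (7/10)^(1/4) ≈ 0.915.

0.915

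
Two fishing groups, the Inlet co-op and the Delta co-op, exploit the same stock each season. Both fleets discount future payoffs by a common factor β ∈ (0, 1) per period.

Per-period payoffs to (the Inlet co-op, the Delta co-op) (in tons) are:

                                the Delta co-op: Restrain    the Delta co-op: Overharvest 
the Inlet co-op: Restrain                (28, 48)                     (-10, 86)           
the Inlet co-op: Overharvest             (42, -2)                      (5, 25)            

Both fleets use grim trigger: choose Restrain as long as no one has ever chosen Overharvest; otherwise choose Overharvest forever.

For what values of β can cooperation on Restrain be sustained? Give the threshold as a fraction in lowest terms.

38/61

For the Inlet co-op: deviation gain 42−28 = 14, per-period punishment loss 28−5 = 23. IC gives β ≥ 14/37.
For the Delta co-op: gain 38, loss 23 per period, so β ≥ 38/61.
The tighter constraint is the Delta co-op's, so cooperation needs β ≥ 38/61.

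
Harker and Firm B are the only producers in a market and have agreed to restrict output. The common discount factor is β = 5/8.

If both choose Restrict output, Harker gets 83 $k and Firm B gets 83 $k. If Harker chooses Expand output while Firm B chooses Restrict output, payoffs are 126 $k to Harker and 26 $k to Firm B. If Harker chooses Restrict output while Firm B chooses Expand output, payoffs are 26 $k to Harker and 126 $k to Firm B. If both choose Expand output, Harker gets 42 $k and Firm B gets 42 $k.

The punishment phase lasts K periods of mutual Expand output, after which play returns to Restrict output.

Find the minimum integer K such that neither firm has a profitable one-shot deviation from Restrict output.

IC: β(1−β^K)/(1−β) ≥ (126−83)/(83−42) = 43/41.
With β = 5/8: need 1 − β^K ≥ 43/41·(1−5/8)/(5/8), i.e. β^K ≤ 0.3707.
Since (5/8)^2 = 0.3906 and (5/8)^3 = 0.2441, the smallest such K is 3.

3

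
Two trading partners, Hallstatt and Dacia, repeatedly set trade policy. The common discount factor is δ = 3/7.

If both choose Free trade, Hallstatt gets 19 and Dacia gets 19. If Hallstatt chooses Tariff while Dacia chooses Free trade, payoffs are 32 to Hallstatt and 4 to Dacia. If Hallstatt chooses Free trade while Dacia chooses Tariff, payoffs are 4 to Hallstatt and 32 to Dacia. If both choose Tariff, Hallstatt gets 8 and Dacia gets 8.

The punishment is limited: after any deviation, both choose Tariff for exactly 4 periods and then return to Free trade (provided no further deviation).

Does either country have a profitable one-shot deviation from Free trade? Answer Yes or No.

Yes

Comparing payoff streams over the 5 periods until play realigns: cooperate → 19(1+δ+…+δ^4); deviate → 32 + 8(δ+…+δ^4).
Cooperation is sustained iff (19−8)(δ+…+δ^4) ≥ 32−19.
δ+…+δ^4 = 3/7·(1−(3/7)^4)/(1−3/7) = 0.7247, and (32−19)/(19−8) = 1.1818.
0.7247 < 1.1818, so cooperation is not sustainable.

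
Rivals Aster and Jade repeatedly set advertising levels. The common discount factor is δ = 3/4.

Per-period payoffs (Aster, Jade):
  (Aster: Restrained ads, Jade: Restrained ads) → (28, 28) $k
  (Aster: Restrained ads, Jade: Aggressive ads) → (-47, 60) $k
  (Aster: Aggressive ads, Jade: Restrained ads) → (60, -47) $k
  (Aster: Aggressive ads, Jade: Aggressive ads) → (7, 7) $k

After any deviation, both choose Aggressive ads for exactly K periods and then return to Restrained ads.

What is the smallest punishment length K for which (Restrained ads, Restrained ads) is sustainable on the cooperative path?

IC: δ(1−δ^K)/(1−δ) ≥ (60−28)/(28−7) = 32/21.
With δ = 3/4: need 1 − δ^K ≥ 32/21·(1−3/4)/(3/4), i.e. δ^K ≤ 0.4921.
Since (3/4)^2 = 0.5625 and (3/4)^3 = 0.4219, the smallest such K is 3.

3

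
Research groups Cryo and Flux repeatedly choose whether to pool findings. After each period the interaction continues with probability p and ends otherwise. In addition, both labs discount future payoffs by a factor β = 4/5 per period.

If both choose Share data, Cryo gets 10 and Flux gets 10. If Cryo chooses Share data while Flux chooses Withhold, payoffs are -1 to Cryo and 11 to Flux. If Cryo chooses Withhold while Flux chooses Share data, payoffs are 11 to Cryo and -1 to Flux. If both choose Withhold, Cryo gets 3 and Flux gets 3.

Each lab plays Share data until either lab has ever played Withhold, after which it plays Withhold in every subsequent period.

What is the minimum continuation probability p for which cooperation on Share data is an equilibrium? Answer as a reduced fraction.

Expected continuation weight on next period's payoff is β·p = 4/5·p, which plays the role of the discount factor.
Cooperation requires 4/5·p ≥ (11−10)/(11−3) = 1/8, hence p ≥ 5/32.

5/32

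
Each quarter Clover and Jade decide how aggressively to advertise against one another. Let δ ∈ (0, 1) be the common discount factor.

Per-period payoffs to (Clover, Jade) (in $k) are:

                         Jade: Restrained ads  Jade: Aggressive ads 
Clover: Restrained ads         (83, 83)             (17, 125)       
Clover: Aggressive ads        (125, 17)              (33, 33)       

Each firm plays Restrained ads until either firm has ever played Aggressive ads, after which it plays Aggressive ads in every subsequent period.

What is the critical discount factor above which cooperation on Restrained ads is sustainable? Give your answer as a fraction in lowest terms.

21/46

Under grim trigger the critical discount factor is (T−C)/(T−P) with T = 125, C = 83, P = 33.
δ* = (125−83)/(125−33) = 42/92 = 21/46.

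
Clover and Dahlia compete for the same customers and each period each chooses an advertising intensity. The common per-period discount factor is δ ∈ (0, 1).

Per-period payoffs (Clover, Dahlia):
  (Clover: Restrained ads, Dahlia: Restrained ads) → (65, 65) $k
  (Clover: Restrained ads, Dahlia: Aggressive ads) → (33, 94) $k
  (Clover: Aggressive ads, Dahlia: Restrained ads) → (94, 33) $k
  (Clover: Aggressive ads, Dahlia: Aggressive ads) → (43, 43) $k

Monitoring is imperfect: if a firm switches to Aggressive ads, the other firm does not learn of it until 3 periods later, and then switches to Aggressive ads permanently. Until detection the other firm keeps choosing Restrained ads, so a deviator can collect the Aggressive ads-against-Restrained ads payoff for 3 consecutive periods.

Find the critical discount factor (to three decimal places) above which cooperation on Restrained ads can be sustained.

0.828

The best deviation is to choose Aggressive ads for all 3 undetected periods, earning 94 each, then 43 forever once detected.
Deviation value: 94(1−δ^3)/(1−δ) + 43δ^3/(1−δ); cooperation value: 65/(1−δ).
IC: 65 ≥ 94(1−δ^3) + 43δ^3 = 94 − 51δ^3.
So δ^3 ≥ 29/51, giving δ ≥ (29/51)^(1/3) ≈ 0.828.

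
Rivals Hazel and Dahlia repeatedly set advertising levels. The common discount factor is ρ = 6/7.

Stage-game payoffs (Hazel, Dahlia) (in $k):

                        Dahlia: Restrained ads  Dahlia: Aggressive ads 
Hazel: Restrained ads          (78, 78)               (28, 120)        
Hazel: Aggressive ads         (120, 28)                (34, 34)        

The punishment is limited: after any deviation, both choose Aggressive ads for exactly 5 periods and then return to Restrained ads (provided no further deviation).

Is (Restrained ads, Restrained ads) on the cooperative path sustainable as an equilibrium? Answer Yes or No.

A one-shot deviation gives 120 now, then 34 for 5 periods, then back to 78.
Gain from deviating: (120−78) today; loss: (78−34) in each of the next 5 periods.
No-deviation condition: (78−34)(ρ+…+ρ^5) ≥ 120−78, i.e. ρ+…+ρ^5 ≥ 21/22.
At ρ = 6/7: ρ+…+ρ^5 = 3.2240 ≥ 0.9545.
So cooperation is sustainable.

Yes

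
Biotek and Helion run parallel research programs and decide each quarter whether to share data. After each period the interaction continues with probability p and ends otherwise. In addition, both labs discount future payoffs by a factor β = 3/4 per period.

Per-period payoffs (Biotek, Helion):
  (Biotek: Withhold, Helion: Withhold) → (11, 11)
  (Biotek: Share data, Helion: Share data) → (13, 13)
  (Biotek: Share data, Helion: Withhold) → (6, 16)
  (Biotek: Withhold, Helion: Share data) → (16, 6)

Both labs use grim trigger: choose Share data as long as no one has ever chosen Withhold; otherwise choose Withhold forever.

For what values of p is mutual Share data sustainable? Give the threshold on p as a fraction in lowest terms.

4/5

With continuation probability p and discount β, the effective per-period discount factor is βp.
Grim-trigger IC: βp ≥ (16−13)/(16−11) = 3/5.
So p ≥ (3/5)/(3/4) = 4/5.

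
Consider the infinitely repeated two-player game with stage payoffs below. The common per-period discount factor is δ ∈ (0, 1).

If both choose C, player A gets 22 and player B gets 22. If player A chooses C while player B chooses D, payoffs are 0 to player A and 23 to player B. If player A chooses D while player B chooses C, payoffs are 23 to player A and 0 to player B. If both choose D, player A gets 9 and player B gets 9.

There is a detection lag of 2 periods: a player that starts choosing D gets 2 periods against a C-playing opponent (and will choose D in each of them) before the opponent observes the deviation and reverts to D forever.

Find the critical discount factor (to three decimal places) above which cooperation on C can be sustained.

0.267

A deviator earns 23 for 2 periods, then 9 forever; cooperating earns 22 forever. Multiplying the IC by (1−δ):
22 ≥ 23(1−δ^2) + 9δ^2, so 14·δ^2 ≥ 1 and δ^2 ≥ 1/14.
δ ≥ (1/14)^(1/2) ≈ 0.267.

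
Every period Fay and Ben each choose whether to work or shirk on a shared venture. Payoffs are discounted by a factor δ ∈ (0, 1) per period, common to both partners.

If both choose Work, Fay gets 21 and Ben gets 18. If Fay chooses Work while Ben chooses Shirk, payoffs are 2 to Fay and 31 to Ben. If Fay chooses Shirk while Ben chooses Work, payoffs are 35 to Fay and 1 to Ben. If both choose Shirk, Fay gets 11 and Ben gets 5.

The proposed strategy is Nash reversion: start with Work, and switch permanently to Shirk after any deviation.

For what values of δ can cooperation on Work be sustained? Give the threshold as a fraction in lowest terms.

Fay's threshold: (35−21)/(35−11) = 7/12.
Ben's threshold: (31−18)/(31−5) = 1/2.
7/12 > 1/2, so Fay binds and δ* = 7/12.

7/12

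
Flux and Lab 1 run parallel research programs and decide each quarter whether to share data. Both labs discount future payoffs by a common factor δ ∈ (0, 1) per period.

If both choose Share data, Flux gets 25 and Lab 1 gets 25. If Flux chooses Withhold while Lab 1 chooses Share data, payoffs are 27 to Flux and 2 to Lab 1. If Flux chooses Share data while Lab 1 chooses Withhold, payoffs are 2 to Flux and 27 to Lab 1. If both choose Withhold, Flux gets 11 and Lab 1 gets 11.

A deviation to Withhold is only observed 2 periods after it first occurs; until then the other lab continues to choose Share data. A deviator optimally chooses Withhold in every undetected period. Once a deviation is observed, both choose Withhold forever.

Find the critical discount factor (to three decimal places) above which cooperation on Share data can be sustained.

0.354

Deviating for the 2 undetected periods gains 27−25 = 2 per period over cooperation, then loses 25−11 = 14 per period forever once punishment starts.
Gain: 2(1 + δ + … + δ^1); loss: 14·δ^2/(1−δ).
No profitable deviation ⇔ 2(1−δ^2) ≤ 14·δ^2, i.e. δ^2 ≥ 2/(2+14) = 1/8.
Hence δ ≥ (1/8)^(1/2) ≈ 0.354.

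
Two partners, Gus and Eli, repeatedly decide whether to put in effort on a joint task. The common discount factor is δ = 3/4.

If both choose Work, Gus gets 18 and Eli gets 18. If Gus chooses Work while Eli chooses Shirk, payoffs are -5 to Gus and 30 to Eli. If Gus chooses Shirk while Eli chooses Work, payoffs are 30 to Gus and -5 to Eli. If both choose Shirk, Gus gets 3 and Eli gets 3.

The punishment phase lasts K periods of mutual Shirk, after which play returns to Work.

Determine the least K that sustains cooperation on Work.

No profitable deviation requires (18−3)(δ+…+δ^K) ≥ 30−18, i.e. δ+…+δ^K ≥ 4/5 ≈ 0.8000.
With δ = 3/4, the partial sums are K=1: 0.7500, K=2: 1.3125.
K = 2 is the first length at which the sum reaches 0.8000.

2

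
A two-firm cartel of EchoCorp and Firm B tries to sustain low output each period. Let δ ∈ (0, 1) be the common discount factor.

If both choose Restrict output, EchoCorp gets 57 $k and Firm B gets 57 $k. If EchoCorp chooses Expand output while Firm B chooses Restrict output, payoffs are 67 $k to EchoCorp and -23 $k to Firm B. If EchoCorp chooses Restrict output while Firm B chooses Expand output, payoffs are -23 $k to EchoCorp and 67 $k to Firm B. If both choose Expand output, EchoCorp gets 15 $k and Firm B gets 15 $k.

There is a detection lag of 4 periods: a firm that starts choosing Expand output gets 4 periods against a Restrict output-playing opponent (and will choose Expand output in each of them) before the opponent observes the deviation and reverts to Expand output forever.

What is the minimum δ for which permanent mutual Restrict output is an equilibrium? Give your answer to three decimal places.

A deviator earns 67 for 4 periods, then 15 forever; cooperating earns 57 forever. Multiplying the IC by (1−δ):
57 ≥ 67(1−δ^4) + 15δ^4, so 52·δ^4 ≥ 10 and δ^4 ≥ 5/26.
δ ≥ (5/26)^(1/4) ≈ 0.662.

0.662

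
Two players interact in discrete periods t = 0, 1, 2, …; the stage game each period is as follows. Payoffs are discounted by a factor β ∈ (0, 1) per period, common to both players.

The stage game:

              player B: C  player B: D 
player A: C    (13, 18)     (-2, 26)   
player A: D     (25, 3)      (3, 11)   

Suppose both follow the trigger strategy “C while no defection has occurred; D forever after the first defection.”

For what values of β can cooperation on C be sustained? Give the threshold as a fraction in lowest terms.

6/11

player A: cooperation gives 13 each period; deviation gives 25 once then 3 forever.
  13/(1−β) ≥ 25 + 3β/(1−β) ⇒ β ≥ 12/22 = 6/11.
player B: cooperation gives 18 each period; deviation gives 26 once then 11 forever.
  β ≥ 8/15.
Both must hold, so the binding constraint is player A's: β ≥ 6/11.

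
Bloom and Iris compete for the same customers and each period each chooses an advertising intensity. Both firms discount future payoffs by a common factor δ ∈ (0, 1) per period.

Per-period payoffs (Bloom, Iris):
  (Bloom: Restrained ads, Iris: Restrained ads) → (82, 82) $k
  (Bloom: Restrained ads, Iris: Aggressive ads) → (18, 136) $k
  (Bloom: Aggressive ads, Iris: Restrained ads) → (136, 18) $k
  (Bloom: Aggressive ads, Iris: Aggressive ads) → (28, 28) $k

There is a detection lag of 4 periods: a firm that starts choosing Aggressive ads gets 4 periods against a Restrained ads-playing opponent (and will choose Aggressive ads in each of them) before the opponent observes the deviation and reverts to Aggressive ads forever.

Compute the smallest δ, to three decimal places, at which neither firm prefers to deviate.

The best deviation is to choose Aggressive ads for all 4 undetected periods, earning 136 each, then 28 forever once detected.
Deviation value: 136(1−δ^4)/(1−δ) + 28δ^4/(1−δ); cooperation value: 82/(1−δ).
IC: 82 ≥ 136(1−δ^4) + 28δ^4 = 136 − 108δ^4.
So δ^4 ≥ 54/108 = 1/2, giving δ ≥ (1/2)^(1/4) ≈ 0.841.

0.841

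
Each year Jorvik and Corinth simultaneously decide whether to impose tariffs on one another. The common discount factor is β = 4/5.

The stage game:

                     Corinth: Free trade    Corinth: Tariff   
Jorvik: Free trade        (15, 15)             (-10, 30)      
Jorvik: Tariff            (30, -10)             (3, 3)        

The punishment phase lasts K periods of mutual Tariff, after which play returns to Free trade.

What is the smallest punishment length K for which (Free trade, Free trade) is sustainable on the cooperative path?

Need Σ_{k=1}^{K} β^k ≥ (30−15)/(15−3) = 1.2500 at β = 4/5.
At K = 1 the sum is 0.8000 < 1.2500; at K = 2 it is 1.4400 ≥ 1.2500.
So the minimum punishment length is K = 2.

2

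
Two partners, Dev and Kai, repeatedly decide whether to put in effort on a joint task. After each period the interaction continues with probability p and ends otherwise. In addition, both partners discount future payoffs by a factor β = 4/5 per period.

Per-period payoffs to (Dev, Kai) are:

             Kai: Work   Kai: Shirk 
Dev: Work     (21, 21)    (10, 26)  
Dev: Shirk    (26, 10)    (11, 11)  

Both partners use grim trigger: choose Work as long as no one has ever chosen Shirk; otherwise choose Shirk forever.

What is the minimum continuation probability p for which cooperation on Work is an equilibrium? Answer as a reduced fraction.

With continuation probability p and discount β, the effective per-period discount factor is βp.
Grim-trigger IC: βp ≥ (26−21)/(26−11) = 1/3.
So p ≥ (1/3)/(4/5) = 5/12.

5/12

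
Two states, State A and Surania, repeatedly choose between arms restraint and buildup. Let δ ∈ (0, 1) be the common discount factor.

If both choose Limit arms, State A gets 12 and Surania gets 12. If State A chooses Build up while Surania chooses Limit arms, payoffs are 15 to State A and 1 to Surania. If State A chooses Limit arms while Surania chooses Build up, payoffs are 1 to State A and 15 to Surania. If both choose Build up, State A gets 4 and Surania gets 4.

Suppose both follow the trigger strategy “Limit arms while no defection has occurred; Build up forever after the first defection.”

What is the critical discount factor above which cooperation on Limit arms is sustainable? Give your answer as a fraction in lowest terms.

3/11

Cooperation forever yields 12 each period: 12/(1−δ).
Deviating yields 15 once, then 4 forever: 15 + 4δ/(1−δ).
No profitable deviation requires 12/(1−δ) ≥ 15 + 4δ/(1−δ).
Multiplying by (1−δ): 12 ≥ 15(1−δ) + 4δ = 15 − 11δ.
So 11δ ≥ 3, i.e. δ ≥ 3/11.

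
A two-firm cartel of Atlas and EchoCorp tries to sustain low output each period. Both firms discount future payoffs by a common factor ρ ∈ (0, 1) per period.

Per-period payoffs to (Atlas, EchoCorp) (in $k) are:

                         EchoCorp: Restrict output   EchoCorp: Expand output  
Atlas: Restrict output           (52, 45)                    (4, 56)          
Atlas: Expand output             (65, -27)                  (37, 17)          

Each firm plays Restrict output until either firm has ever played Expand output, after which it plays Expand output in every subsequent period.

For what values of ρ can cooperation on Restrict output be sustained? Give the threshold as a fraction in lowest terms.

13/28

Atlas: cooperation gives 52 each period; deviation gives 65 once then 37 forever.
  52/(1−ρ) ≥ 65 + 37ρ/(1−ρ) ⇒ ρ ≥ 13/28.
EchoCorp: cooperation gives 45 each period; deviation gives 56 once then 17 forever.
  ρ ≥ 11/39.
Both must hold, so the binding constraint is Atlas's: ρ ≥ 13/28.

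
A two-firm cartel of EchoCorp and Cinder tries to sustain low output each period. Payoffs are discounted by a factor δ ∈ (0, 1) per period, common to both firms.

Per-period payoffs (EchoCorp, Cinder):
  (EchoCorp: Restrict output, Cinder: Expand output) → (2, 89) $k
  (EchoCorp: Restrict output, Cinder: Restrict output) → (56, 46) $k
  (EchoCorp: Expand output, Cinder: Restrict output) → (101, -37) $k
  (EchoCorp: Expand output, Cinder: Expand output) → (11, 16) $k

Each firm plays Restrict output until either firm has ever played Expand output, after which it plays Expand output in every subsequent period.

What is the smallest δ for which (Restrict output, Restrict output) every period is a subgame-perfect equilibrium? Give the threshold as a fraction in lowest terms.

43/73

EchoCorp: cooperation gives 56 each period; deviation gives 101 once then 11 forever.
  56/(1−δ) ≥ 101 + 11δ/(1−δ) ⇒ δ ≥ 45/90 = 1/2.
Cinder: cooperation gives 46 each period; deviation gives 89 once then 16 forever.
  δ ≥ 43/73.
Both must hold, so the binding constraint is Cinder's: δ ≥ 43/73.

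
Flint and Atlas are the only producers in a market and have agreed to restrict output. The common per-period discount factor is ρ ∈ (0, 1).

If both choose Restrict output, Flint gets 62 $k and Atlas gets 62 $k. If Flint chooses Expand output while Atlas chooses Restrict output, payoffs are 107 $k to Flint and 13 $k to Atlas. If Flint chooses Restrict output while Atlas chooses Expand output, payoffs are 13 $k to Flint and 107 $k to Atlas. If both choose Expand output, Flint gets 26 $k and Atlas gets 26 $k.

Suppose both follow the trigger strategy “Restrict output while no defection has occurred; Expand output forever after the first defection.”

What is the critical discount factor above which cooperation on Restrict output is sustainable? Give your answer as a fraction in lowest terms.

Cooperation forever yields 62 each period: 62/(1−ρ).
Deviating yields 107 once, then 26 forever: 107 + 26ρ/(1−ρ).
No profitable deviation requires 62/(1−ρ) ≥ 107 + 26ρ/(1−ρ).
Multiplying by (1−ρ): 62 ≥ 107(1−ρ) + 26ρ = 107 − 81ρ.
So 81ρ ≥ 45, i.e. ρ ≥ 45/81 = 5/9.

5/9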